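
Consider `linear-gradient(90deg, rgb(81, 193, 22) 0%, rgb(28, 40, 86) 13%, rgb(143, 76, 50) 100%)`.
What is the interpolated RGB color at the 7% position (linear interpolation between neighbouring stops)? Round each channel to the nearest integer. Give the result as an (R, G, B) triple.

7% lies between the 0% and 13% stops, so the local fraction is t = (7 − 0)/(13 − 0) = 7/13 ≈ 0.5385.
R = 81 + 0.5385 × (28 − 81) = 52.46 → 52
G = 193 + 0.5385 × (40 − 193) = 110.609 → 111
B = 22 + 0.5385 × (86 − 22) = 56.464 → 56

(52, 111, 56)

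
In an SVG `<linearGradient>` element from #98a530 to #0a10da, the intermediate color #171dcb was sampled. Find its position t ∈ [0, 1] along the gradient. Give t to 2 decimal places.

0.91

Invert the lerp on the B channel (largest span, 170): t = (203 − 48) / (218 − 48) = 155/170 = 0.91176.
Check on R: (23 − 152)/(10 − 152) = 0.9085 ✓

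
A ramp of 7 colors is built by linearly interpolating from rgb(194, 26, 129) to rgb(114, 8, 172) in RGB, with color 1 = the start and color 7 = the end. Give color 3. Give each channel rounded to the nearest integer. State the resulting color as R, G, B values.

With 7 swatches and endpoints inclusive, swatch 3 sits at t = (3 − 1)/(7 − 1) = 2/6 ≈ 0.3333.
R = 194 + 0.3333 × (114 − 194) = 167.336 → 167
G = 26 + 0.3333 × (8 − 26) = 20.001 → 20
B = 129 + 0.3333 × (172 − 129) = 143.332 → 143

(167, 20, 143)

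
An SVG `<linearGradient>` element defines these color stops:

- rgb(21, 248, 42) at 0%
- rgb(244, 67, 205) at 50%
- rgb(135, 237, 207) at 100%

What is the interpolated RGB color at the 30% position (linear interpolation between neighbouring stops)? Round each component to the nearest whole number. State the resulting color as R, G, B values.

(155, 139, 140)

30% lies between the 0% and 50% stops, so the local fraction is t = (30 − 0)/(50 − 0) = 30/50 ≈ 0.6.
R = 21 + 0.6 × (244 − 21) = 154.8 → 155
G = 248 + 0.6 × (67 − 248) = 139.4 → 139
B = 42 + 0.6 × (205 − 42) = 139.8 → 140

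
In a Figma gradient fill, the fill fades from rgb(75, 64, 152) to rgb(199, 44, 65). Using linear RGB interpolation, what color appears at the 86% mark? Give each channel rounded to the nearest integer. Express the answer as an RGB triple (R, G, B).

86% corresponds to t = 0.86.
R = 75 + 0.86 × (199 − 75) = 75 + 0.86 × 124 = 181.64 → 182
G = 64 + 0.86 × (44 − 64) = 64 + 0.86 × -20 = 46.8 → 47
B = 152 + 0.86 × (65 − 152) = 152 + 0.86 × -87 = 77.18 → 77

(182, 47, 77)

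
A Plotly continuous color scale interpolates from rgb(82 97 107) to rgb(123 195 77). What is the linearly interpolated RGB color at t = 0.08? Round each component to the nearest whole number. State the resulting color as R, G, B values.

(85, 105, 105)

R = 82 + 0.08 × (123 − 82) = 82 + 0.08 × 41 = 85.28 → 85
G = 97 + 0.08 × (195 − 97) = 97 + 0.08 × 98 = 104.84 → 105
B = 107 + 0.08 × (77 − 107) = 107 + 0.08 × -30 = 104.6 → 105
So the blended color is (85, 105, 105), about #556969.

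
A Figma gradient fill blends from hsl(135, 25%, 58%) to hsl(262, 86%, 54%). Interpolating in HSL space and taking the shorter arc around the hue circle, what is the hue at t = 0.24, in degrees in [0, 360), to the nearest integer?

165

Hue arc: Δh = 262 − 135 = 127° (|Δh| ≤ 180, already the shorter path).
H = 135 + 0.24 × (127) = 165.48 → 165°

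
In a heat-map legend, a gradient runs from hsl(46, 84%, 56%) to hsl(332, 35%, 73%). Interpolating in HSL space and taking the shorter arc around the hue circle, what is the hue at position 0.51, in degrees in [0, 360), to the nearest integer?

8

Hue: 332 − 46 = 286°, but |286| > 180 so the shorter arc goes the other way: Δh = 286 − 360 = -74°.
H = 46 + 0.51 × (-74) = 8.26 → 8°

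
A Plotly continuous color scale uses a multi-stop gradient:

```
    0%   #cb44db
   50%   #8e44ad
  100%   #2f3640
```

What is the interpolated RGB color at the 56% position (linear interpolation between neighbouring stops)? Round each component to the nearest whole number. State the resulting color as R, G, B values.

(131, 66, 160)

56% lies between the 50% and 100% stops, so the local fraction is t = (56 − 50)/(100 − 50) = 6/50 ≈ 0.12.
#8e44ad → (142, 68, 173); #2f3640 → (47, 54, 64).
R = 142 + 0.12 × (47 − 142) = 130.6 → 131
G = 68 + 0.12 × (54 − 68) = 66.32 → 66
B = 173 + 0.12 × (64 − 173) = 159.92 → 160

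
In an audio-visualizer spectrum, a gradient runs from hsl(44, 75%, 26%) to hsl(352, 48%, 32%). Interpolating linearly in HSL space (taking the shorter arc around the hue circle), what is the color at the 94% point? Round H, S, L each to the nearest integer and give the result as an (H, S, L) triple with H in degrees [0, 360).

Hue: 352 − 44 = 308°, but |308| > 180 so the shorter arc goes the other way: Δh = 308 − 360 = -52°.
H = 44 + 0.94 × (-52) = -4.88 → -5 → -5 mod 360 = 355°
S = 75 + 0.94 × (48 − 75) = 49.62 → 50%
L = 26 + 0.94 × (32 − 26) = 31.64 → 32%

(355, 50, 32)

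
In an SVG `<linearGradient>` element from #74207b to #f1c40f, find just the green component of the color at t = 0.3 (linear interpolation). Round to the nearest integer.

G₁ = 32 (from #74207b), G₂ = 196 (from #f1c40f).
G = 32 + 0.3 × (196 − 32) = 81.2 → 81

81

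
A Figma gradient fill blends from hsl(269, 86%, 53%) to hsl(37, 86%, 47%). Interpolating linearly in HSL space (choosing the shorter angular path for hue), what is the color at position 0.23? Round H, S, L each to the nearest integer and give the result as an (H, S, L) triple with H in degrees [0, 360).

(298, 86, 52)

Hue: 37 − 269 = -232°, but |-232| > 180 so the shorter arc goes the other way: Δh = -232 + 360 = 128°.
H = 269 + 0.23 × (128) = 298.44 → 298°
S = 86 + 0.23 × (86 − 86) = 86 → 86%
L = 53 + 0.23 × (47 − 53) = 51.62 → 52%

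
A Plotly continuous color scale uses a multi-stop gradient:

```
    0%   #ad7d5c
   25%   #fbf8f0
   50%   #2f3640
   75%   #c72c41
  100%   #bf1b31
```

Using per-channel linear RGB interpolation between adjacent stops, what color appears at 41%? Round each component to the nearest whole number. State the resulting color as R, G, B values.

41% lies between the 25% and 50% stops, so the local fraction is t = (41 − 25)/(50 − 25) = 16/25 ≈ 0.64.
#fbf8f0 → (251, 248, 240); #2f3640 → (47, 54, 64).
R = 251 + 0.64 × (47 − 251) = 120.44 → 120
G = 248 + 0.64 × (54 − 248) = 123.84 → 124
B = 240 + 0.64 × (64 − 240) = 127.36 → 127

(120, 124, 127)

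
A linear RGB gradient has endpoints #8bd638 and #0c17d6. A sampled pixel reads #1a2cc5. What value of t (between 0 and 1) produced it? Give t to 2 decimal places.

0.89

Invert the lerp on the G channel (largest span, 191): t = (44 − 214) / (23 − 214) = -170/-191 = 0.89005.
Check on R: (26 − 139)/(12 − 139) = 0.8898 ✓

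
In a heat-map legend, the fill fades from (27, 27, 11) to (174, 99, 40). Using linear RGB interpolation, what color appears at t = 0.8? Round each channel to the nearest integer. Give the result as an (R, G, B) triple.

(145, 85, 34)

R = 27 + 0.8 × (174 − 27) = 27 + 0.8 × 147 = 144.6 → 145
G = 27 + 0.8 × (99 − 27) = 27 + 0.8 × 72 = 84.6 → 85
B = 11 + 0.8 × (40 − 11) = 11 + 0.8 × 29 = 34.2 → 34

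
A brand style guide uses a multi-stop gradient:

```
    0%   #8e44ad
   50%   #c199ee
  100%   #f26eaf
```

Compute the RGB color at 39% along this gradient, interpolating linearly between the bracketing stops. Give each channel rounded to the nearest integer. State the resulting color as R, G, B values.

(182, 134, 224)

39% lies between the 0% and 50% stops, so the local fraction is t = (39 − 0)/(50 − 0) = 39/50 ≈ 0.78.
#8e44ad → (142, 68, 173); #c199ee → (193, 153, 238).
R = 142 + 0.78 × (193 − 142) = 181.78 → 182
G = 68 + 0.78 × (153 − 68) = 134.3 → 134
B = 173 + 0.78 × (238 − 173) = 223.7 → 224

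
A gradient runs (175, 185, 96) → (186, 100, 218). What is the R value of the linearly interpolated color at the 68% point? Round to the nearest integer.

182

R = 175 + 0.68 × (186 − 175) = 182.48 → 182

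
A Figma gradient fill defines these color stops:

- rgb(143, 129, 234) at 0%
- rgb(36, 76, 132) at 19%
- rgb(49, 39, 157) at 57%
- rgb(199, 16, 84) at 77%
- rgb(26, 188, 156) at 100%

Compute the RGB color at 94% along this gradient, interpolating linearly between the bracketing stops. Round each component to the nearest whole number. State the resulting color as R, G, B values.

94% lies between the 77% and 100% stops, so the local fraction is t = (94 − 77)/(100 − 77) = 17/23 ≈ 0.7391.
R = 199 + 0.7391 × (26 − 199) = 71.136 → 71
G = 16 + 0.7391 × (188 − 16) = 143.125 → 143
B = 84 + 0.7391 × (156 − 84) = 137.215 → 137

(71, 143, 137)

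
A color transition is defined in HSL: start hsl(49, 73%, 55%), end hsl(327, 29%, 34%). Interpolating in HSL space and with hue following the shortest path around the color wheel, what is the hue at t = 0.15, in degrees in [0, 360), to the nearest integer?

37

Hue: 327 − 49 = 278°, but |278| > 180 so the shorter arc goes the other way: Δh = 278 − 360 = -82°.
H = 49 + 0.15 × (-82) = 36.7 → 37°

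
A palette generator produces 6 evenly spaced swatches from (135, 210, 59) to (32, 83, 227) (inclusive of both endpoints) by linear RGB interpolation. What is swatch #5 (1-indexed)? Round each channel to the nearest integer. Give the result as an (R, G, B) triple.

(53, 108, 193)

With 6 swatches and endpoints inclusive, swatch 5 sits at t = (5 − 1)/(6 − 1) = 4/5 ≈ 0.8.
R = 135 + 0.8 × (32 − 135) = 52.6 → 53
G = 210 + 0.8 × (83 − 210) = 108.4 → 108
B = 59 + 0.8 × (227 − 59) = 193.4 → 193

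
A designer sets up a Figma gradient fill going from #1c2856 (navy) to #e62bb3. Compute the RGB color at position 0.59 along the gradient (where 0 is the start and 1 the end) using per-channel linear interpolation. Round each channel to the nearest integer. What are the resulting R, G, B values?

(147, 42, 141)

#1c2856 → (28, 40, 86); #e62bb3 → (230, 43, 179).
R = 28 + 0.59 × (230 − 28) = 28 + 0.59 × 202 = 147.18 → 147
G = 40 + 0.59 × (43 − 40) = 40 + 0.59 × 3 = 41.77 → 42
B = 86 + 0.59 × (179 − 86) = 86 + 0.59 × 93 = 140.87 → 141
So the blended color is (147, 42, 141), about #932a8d.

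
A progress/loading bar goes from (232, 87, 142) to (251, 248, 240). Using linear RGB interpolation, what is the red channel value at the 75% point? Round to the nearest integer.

246

R = 232 + 0.75 × (251 − 232) = 246.25 → 246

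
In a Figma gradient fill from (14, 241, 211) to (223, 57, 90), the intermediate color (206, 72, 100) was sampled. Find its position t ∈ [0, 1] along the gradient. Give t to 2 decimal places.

Invert the lerp on the R channel (largest span, 209): t = (206 − 14) / (223 − 14) = 192/209 = 0.91866.
Check on G: (72 − 241)/(57 − 241) = 0.9185 ✓

0.92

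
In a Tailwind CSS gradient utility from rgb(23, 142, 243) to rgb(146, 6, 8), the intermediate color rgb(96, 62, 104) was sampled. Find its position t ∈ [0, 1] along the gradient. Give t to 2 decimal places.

0.59

Invert the lerp on the B channel (largest span, 235): t = (104 − 243) / (8 − 243) = -139/-235 = 0.59149.
Check on R: (96 − 23)/(146 − 23) = 0.5935 ✓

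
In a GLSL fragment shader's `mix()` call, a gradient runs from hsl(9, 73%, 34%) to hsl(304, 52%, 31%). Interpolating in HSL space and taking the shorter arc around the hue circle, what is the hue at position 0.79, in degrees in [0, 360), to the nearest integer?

Hue: 304 − 9 = 295°, but |295| > 180 so the shorter arc goes the other way: Δh = 295 − 360 = -65°.
H = 9 + 0.79 × (-65) = -42.35 → -42 → -42 mod 360 = 318°

318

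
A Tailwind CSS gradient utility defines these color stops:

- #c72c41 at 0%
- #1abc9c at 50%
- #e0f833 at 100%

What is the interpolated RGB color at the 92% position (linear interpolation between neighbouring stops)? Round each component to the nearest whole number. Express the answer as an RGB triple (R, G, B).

92% lies between the 50% and 100% stops, so the local fraction is t = (92 − 50)/(100 − 50) = 42/50 ≈ 0.84.
#1abc9c → (26, 188, 156); #e0f833 → (224, 248, 51).
R = 26 + 0.84 × (224 − 26) = 192.32 → 192
G = 188 + 0.84 × (248 − 188) = 238.4 → 238
B = 156 + 0.84 × (51 − 156) = 67.8 → 68

(192, 238, 68)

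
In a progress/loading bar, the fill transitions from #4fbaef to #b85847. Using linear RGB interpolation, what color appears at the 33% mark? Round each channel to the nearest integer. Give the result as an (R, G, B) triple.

#4fbaef → (79, 186, 239); #b85847 → (184, 88, 71).
33% corresponds to t = 0.33.
R = 79 + 0.33 × (184 − 79) = 79 + 0.33 × 105 = 113.65 → 114
G = 186 + 0.33 × (88 − 186) = 186 + 0.33 × -98 = 153.66 → 154
B = 239 + 0.33 × (71 − 239) = 239 + 0.33 × -168 = 183.56 → 184
So the blended color is (114, 154, 184), about #729ab8.

(114, 154, 184)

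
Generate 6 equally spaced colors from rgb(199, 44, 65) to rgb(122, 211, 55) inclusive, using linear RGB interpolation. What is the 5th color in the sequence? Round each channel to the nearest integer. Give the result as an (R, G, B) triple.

With 6 swatches and endpoints inclusive, swatch 5 sits at t = (5 − 1)/(6 − 1) = 4/5 ≈ 0.8.
R = 199 + 0.8 × (122 − 199) = 137.4 → 137
G = 44 + 0.8 × (211 − 44) = 177.6 → 178
B = 65 + 0.8 × (55 − 65) = 57 → 57

(137, 178, 57)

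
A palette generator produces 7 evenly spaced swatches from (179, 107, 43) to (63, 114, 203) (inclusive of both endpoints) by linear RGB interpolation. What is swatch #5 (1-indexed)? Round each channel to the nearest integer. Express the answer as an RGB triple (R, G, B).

(102, 112, 150)

With 7 swatches and endpoints inclusive, swatch 5 sits at t = (5 − 1)/(7 − 1) = 4/6 ≈ 0.6667.
R = 179 + 0.6667 × (63 − 179) = 101.663 → 102
G = 107 + 0.6667 × (114 − 107) = 111.667 → 112
B = 43 + 0.6667 × (203 − 43) = 149.672 → 150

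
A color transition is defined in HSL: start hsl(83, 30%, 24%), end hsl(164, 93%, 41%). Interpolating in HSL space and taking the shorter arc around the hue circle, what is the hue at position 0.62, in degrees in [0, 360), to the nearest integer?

Hue arc: Δh = 164 − 83 = 81° (|Δh| ≤ 180, already the shorter path).
H = 83 + 0.62 × (81) = 133.22 → 133°

133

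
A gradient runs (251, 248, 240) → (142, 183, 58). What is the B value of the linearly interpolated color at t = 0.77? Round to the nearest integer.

B = 240 + 0.77 × (58 − 240) = 99.86 → 100

100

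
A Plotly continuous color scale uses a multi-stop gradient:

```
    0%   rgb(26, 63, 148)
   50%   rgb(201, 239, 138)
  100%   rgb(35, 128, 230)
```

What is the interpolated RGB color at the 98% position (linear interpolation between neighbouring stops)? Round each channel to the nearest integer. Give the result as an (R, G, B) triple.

(42, 132, 226)

98% lies between the 50% and 100% stops, so the local fraction is t = (98 − 50)/(100 − 50) = 48/50 ≈ 0.96.
R = 201 + 0.96 × (35 − 201) = 41.64 → 42
G = 239 + 0.96 × (128 − 239) = 132.44 → 132
B = 138 + 0.96 × (230 − 138) = 226.32 → 226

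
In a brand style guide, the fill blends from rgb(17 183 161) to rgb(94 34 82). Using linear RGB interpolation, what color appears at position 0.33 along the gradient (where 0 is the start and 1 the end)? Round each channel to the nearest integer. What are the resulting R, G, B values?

(42, 134, 135)

R = 17 + 0.33 × (94 − 17) = 17 + 0.33 × 77 = 42.41 → 42
G = 183 + 0.33 × (34 − 183) = 183 + 0.33 × -149 = 133.83 → 134
B = 161 + 0.33 × (82 − 161) = 161 + 0.33 × -79 = 134.93 → 135
So the blended color is (42, 134, 135), about #2a8687.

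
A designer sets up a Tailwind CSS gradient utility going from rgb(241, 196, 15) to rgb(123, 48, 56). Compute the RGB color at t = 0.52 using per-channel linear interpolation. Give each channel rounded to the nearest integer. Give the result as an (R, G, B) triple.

(180, 119, 36)

R = 241 + 0.52 × (123 − 241) = 241 + 0.52 × -118 = 179.64 → 180
G = 196 + 0.52 × (48 − 196) = 196 + 0.52 × -148 = 119.04 → 119
B = 15 + 0.52 × (56 − 15) = 15 + 0.52 × 41 = 36.32 → 36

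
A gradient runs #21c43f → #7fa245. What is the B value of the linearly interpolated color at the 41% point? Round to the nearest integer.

65

B₁ = 63 (from #21c43f), B₂ = 69 (from #7fa245).
B = 63 + 0.41 × (69 − 63) = 65.46 → 65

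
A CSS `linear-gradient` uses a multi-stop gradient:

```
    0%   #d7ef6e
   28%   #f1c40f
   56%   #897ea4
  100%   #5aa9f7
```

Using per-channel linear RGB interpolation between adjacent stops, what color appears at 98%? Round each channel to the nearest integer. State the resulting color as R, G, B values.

98% lies between the 56% and 100% stops, so the local fraction is t = (98 − 56)/(100 − 56) = 42/44 ≈ 0.9545.
#897ea4 → (137, 126, 164); #5aa9f7 → (90, 169, 247).
R = 137 + 0.9545 × (90 − 137) = 92.138 → 92
G = 126 + 0.9545 × (169 − 126) = 167.043 → 167
B = 164 + 0.9545 × (247 − 164) = 243.224 → 243

(92, 167, 243)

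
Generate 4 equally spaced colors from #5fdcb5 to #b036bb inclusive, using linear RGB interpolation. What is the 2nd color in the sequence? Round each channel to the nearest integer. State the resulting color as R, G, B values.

With 4 swatches and endpoints inclusive, swatch 2 sits at t = (2 − 1)/(4 − 1) = 1/3 ≈ 0.3333.
#5fdcb5 → (95, 220, 181); #b036bb → (176, 54, 187).
R = 95 + 0.3333 × (176 − 95) = 121.997 → 122
G = 220 + 0.3333 × (54 − 220) = 164.672 → 165
B = 181 + 0.3333 × (187 − 181) = 183 → 183

(122, 165, 183)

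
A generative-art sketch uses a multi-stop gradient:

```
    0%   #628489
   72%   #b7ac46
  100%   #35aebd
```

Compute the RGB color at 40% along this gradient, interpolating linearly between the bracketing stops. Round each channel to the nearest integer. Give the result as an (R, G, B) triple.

(145, 154, 100)

40% lies between the 0% and 72% stops, so the local fraction is t = (40 − 0)/(72 − 0) = 40/72 ≈ 0.5556.
#628489 → (98, 132, 137); #b7ac46 → (183, 172, 70).
R = 98 + 0.5556 × (183 − 98) = 145.226 → 145
G = 132 + 0.5556 × (172 − 132) = 154.224 → 154
B = 137 + 0.5556 × (70 − 137) = 99.775 → 100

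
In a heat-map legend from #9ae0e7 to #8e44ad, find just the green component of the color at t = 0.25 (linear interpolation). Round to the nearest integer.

G₁ = 224 (from #9ae0e7), G₂ = 68 (from #8e44ad).
G = 224 + 0.25 × (68 − 224) = 185 → 185

185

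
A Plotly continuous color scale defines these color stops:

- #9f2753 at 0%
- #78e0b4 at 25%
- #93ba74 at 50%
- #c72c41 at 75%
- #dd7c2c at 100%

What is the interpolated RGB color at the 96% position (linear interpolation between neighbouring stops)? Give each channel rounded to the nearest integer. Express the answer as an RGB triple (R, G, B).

(217, 111, 47)

96% lies between the 75% and 100% stops, so the local fraction is t = (96 − 75)/(100 − 75) = 21/25 ≈ 0.84.
#c72c41 → (199, 44, 65); #dd7c2c → (221, 124, 44).
R = 199 + 0.84 × (221 − 199) = 217.48 → 217
G = 44 + 0.84 × (124 − 44) = 111.2 → 111
B = 65 + 0.84 × (44 − 65) = 47.36 → 47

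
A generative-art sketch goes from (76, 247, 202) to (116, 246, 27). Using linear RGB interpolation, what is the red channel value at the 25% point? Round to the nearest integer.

R = 76 + 0.25 × (116 − 76) = 86 → 86

86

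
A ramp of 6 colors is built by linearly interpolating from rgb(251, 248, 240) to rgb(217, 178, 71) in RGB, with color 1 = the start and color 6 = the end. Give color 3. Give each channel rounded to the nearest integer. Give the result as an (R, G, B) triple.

(237, 220, 172)

With 6 swatches and endpoints inclusive, swatch 3 sits at t = (3 − 1)/(6 − 1) = 2/5 ≈ 0.4.
R = 251 + 0.4 × (217 − 251) = 237.4 → 237
G = 248 + 0.4 × (178 − 248) = 220 → 220
B = 240 + 0.4 × (71 − 240) = 172.4 → 172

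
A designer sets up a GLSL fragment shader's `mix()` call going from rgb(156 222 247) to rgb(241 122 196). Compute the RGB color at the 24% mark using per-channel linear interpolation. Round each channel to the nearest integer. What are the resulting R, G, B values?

(176, 198, 235)

24% corresponds to t = 0.24.
R = 156 + 0.24 × (241 − 156) = 156 + 0.24 × 85 = 176.4 → 176
G = 222 + 0.24 × (122 − 222) = 222 + 0.24 × -100 = 198 → 198
B = 247 + 0.24 × (196 − 247) = 247 + 0.24 × -51 = 234.76 → 235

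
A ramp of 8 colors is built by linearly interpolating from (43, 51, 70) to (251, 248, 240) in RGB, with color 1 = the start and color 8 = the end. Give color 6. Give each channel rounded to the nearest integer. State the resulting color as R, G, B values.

With 8 swatches and endpoints inclusive, swatch 6 sits at t = (6 − 1)/(8 − 1) = 5/7 ≈ 0.7143.
R = 43 + 0.7143 × (251 − 43) = 191.574 → 192
G = 51 + 0.7143 × (248 − 51) = 191.717 → 192
B = 70 + 0.7143 × (240 − 70) = 191.431 → 191

(192, 192, 191)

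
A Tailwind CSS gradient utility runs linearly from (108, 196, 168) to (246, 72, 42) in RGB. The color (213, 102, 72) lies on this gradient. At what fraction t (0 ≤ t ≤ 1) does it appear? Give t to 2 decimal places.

Invert the lerp on the R channel (largest span, 138): t = (213 − 108) / (246 − 108) = 105/138 = 0.76087.
Check on G: (102 − 196)/(72 − 196) = 0.7581 ✓

0.76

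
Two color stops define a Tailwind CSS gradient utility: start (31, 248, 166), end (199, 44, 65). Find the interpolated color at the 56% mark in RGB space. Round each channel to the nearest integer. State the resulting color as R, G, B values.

(125, 134, 109)

56% corresponds to t = 0.56.
R = 31 + 0.56 × (199 − 31) = 31 + 0.56 × 168 = 125.08 → 125
G = 248 + 0.56 × (44 − 248) = 248 + 0.56 × -204 = 133.76 → 134
B = 166 + 0.56 × (65 − 166) = 166 + 0.56 × -101 = 109.44 → 109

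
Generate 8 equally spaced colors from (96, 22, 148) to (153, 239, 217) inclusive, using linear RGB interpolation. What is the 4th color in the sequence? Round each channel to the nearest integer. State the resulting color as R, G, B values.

With 8 swatches and endpoints inclusive, swatch 4 sits at t = (4 − 1)/(8 − 1) = 3/7 ≈ 0.4286.
R = 96 + 0.4286 × (153 − 96) = 120.43 → 120
G = 22 + 0.4286 × (239 − 22) = 115.006 → 115
B = 148 + 0.4286 × (217 − 148) = 177.573 → 178

(120, 115, 178)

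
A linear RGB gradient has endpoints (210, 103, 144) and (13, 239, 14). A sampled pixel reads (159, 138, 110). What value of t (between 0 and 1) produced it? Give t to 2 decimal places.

Invert the lerp on the R channel (largest span, 197): t = (159 − 210) / (13 − 210) = -51/-197 = 0.25888.
Check on G: (138 − 103)/(239 − 103) = 0.2574 ✓

0.26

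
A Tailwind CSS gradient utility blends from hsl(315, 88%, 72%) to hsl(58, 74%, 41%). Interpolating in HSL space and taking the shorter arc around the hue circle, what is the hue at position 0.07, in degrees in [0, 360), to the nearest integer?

Hue: 58 − 315 = -257°, but |-257| > 180 so the shorter arc goes the other way: Δh = -257 + 360 = 103°.
H = 315 + 0.07 × (103) = 322.21 → 322°

322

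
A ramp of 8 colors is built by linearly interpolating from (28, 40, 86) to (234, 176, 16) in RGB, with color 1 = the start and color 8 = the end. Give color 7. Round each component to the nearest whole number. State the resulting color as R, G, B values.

With 8 swatches and endpoints inclusive, swatch 7 sits at t = (7 − 1)/(8 − 1) = 6/7 ≈ 0.8571.
R = 28 + 0.8571 × (234 − 28) = 204.563 → 205
G = 40 + 0.8571 × (176 − 40) = 156.566 → 157
B = 86 + 0.8571 × (16 − 86) = 26.003 → 26

(205, 157, 26)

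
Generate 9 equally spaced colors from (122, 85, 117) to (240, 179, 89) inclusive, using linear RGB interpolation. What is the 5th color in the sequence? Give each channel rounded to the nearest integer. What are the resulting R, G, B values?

(181, 132, 103)

With 9 swatches and endpoints inclusive, swatch 5 sits at t = (5 − 1)/(9 − 1) = 4/8 ≈ 0.5.
R = 122 + 0.5 × (240 − 122) = 181 → 181
G = 85 + 0.5 × (179 − 85) = 132 → 132
B = 117 + 0.5 × (89 − 117) = 103 → 103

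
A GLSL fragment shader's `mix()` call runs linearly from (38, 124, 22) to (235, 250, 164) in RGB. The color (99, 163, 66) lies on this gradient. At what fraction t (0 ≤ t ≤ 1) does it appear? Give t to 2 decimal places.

0.31

Invert the lerp on the R channel (largest span, 197): t = (99 − 38) / (235 − 38) = 61/197 = 0.30964.
Check on G: (163 − 124)/(250 − 124) = 0.3095 ✓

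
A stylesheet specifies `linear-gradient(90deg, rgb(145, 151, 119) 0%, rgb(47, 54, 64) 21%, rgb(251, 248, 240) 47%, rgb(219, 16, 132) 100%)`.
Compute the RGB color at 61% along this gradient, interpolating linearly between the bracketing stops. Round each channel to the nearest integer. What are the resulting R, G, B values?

(243, 187, 211)

61% lies between the 47% and 100% stops, so the local fraction is t = (61 − 47)/(100 − 47) = 14/53 ≈ 0.2642.
R = 251 + 0.2642 × (219 − 251) = 242.546 → 243
G = 248 + 0.2642 × (16 − 248) = 186.706 → 187
B = 240 + 0.2642 × (132 − 240) = 211.466 → 211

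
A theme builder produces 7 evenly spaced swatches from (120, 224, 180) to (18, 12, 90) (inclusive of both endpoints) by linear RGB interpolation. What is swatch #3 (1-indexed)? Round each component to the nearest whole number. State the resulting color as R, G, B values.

With 7 swatches and endpoints inclusive, swatch 3 sits at t = (3 − 1)/(7 − 1) = 2/6 ≈ 0.3333.
R = 120 + 0.3333 × (18 − 120) = 86.003 → 86
G = 224 + 0.3333 × (12 − 224) = 153.34 → 153
B = 180 + 0.3333 × (90 − 180) = 150.003 → 150

(86, 153, 150)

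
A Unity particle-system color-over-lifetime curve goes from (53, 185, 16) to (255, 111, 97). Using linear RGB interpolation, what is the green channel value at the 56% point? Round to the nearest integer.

G = 185 + 0.56 × (111 − 185) = 143.56 → 144

144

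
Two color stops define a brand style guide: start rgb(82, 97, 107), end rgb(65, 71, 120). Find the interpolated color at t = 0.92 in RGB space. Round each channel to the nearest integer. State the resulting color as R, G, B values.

(66, 73, 119)

R = 82 + 0.92 × (65 − 82) = 82 + 0.92 × -17 = 66.36 → 66
G = 97 + 0.92 × (71 − 97) = 97 + 0.92 × -26 = 73.08 → 73
B = 107 + 0.92 × (120 − 107) = 107 + 0.92 × 13 = 118.96 → 119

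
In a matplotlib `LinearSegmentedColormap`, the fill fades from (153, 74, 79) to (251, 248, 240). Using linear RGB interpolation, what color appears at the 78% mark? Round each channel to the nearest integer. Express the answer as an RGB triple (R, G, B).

(229, 210, 205)

78% corresponds to t = 0.78.
R = 153 + 0.78 × (251 − 153) = 153 + 0.78 × 98 = 229.44 → 229
G = 74 + 0.78 × (248 − 74) = 74 + 0.78 × 174 = 209.72 → 210
B = 79 + 0.78 × (240 − 79) = 79 + 0.78 × 161 = 204.58 → 205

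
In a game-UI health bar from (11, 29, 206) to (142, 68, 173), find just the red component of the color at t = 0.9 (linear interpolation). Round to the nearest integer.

129

R = 11 + 0.9 × (142 − 11) = 128.9 → 129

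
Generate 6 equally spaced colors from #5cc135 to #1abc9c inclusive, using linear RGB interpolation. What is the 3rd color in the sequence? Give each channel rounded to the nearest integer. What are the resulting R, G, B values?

With 6 swatches and endpoints inclusive, swatch 3 sits at t = (3 − 1)/(6 − 1) = 2/5 ≈ 0.4.
#5cc135 → (92, 193, 53); #1abc9c → (26, 188, 156).
R = 92 + 0.4 × (26 − 92) = 65.6 → 66
G = 193 + 0.4 × (188 − 193) = 191 → 191
B = 53 + 0.4 × (156 − 53) = 94.2 → 94

(66, 191, 94)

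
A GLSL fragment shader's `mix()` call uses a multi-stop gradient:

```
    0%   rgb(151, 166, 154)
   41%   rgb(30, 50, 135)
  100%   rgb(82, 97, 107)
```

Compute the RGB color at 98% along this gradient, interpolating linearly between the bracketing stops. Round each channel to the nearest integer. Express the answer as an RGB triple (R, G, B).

98% lies between the 41% and 100% stops, so the local fraction is t = (98 − 41)/(100 − 41) = 57/59 ≈ 0.9661.
R = 30 + 0.9661 × (82 − 30) = 80.237 → 80
G = 50 + 0.9661 × (97 − 50) = 95.407 → 95
B = 135 + 0.9661 × (107 − 135) = 107.949 → 108

(80, 95, 108)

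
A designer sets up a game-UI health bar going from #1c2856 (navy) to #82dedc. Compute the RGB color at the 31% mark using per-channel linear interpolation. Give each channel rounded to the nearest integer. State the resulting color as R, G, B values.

#1c2856 → (28, 40, 86); #82dedc → (130, 222, 220).
31% corresponds to t = 0.31.
R = 28 + 0.31 × (130 − 28) = 28 + 0.31 × 102 = 59.62 → 60
G = 40 + 0.31 × (222 − 40) = 40 + 0.31 × 182 = 96.42 → 96
B = 86 + 0.31 × (220 − 86) = 86 + 0.31 × 134 = 127.54 → 128

(60, 96, 128)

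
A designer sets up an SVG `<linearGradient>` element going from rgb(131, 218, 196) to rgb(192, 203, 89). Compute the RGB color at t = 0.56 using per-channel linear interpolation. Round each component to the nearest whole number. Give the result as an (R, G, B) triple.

(165, 210, 136)

R = 131 + 0.56 × (192 − 131) = 131 + 0.56 × 61 = 165.16 → 165
G = 218 + 0.56 × (203 − 218) = 218 + 0.56 × -15 = 209.6 → 210
B = 196 + 0.56 × (89 − 196) = 196 + 0.56 × -107 = 136.08 → 136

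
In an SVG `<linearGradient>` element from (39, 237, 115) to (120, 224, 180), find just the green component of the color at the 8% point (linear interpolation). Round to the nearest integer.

G = 237 + 0.08 × (224 − 237) = 235.96 → 236

236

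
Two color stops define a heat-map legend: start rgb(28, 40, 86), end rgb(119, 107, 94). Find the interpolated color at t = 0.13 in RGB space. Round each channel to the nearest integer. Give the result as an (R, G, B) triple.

R = 28 + 0.13 × (119 − 28) = 28 + 0.13 × 91 = 39.83 → 40
G = 40 + 0.13 × (107 − 40) = 40 + 0.13 × 67 = 48.71 → 49
B = 86 + 0.13 × (94 − 86) = 86 + 0.13 × 8 = 87.04 → 87
So the blended color is (40, 49, 87), about #283157.

(40, 49, 87)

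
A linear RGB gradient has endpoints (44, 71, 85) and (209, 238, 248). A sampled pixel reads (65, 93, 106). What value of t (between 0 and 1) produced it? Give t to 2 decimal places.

Invert the lerp on the G channel (largest span, 167): t = (93 − 71) / (238 − 71) = 22/167 = 0.13174.
Check on R: (65 − 44)/(209 − 44) = 0.1273 ✓

0.13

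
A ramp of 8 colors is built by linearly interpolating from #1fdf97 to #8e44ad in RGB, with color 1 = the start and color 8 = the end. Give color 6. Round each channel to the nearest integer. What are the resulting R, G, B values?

With 8 swatches and endpoints inclusive, swatch 6 sits at t = (6 − 1)/(8 − 1) = 5/7 ≈ 0.7143.
#1fdf97 → (31, 223, 151); #8e44ad → (142, 68, 173).
R = 31 + 0.7143 × (142 − 31) = 110.287 → 110
G = 223 + 0.7143 × (68 − 223) = 112.283 → 112
B = 151 + 0.7143 × (173 − 151) = 166.715 → 167

(110, 112, 167)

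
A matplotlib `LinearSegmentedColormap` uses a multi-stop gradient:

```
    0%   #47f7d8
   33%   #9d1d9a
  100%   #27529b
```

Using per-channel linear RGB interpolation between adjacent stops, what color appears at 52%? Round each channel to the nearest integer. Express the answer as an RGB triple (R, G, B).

52% lies between the 33% and 100% stops, so the local fraction is t = (52 − 33)/(100 − 33) = 19/67 ≈ 0.2836.
#9d1d9a → (157, 29, 154); #27529b → (39, 82, 155).
R = 157 + 0.2836 × (39 − 157) = 123.535 → 124
G = 29 + 0.2836 × (82 − 29) = 44.031 → 44
B = 154 + 0.2836 × (155 − 154) = 154.284 → 154

(124, 44, 154)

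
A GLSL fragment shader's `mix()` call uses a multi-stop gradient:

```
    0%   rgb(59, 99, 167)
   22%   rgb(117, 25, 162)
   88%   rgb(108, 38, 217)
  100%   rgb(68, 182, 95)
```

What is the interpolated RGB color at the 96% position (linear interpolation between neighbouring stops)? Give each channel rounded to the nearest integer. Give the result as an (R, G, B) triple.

(81, 134, 136)

96% lies between the 88% and 100% stops, so the local fraction is t = (96 − 88)/(100 − 88) = 8/12 ≈ 0.6667.
R = 108 + 0.6667 × (68 − 108) = 81.332 → 81
G = 38 + 0.6667 × (182 − 38) = 134.005 → 134
B = 217 + 0.6667 × (95 − 217) = 135.663 → 136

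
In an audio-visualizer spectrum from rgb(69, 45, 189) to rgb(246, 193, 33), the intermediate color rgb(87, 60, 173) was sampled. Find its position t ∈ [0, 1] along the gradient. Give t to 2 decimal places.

0.10

Invert the lerp on the R channel (largest span, 177): t = (87 − 69) / (246 − 69) = 18/177 = 0.10169.
Check on G: (60 − 45)/(193 − 45) = 0.1014 ✓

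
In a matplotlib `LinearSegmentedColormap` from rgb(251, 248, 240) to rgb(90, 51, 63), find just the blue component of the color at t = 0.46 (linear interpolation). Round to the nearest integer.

159

B = 240 + 0.46 × (63 − 240) = 158.58 → 159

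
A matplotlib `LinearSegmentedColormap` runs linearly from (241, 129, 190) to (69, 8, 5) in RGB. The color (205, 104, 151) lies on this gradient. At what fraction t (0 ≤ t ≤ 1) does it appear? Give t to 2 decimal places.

0.21

Invert the lerp on the B channel (largest span, 185): t = (151 − 190) / (5 − 190) = -39/-185 = 0.21081.
Check on R: (205 − 241)/(69 − 241) = 0.2093 ✓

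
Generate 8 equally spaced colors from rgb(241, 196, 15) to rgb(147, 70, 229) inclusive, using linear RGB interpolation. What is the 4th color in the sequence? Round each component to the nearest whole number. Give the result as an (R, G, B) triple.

(201, 142, 107)

With 8 swatches and endpoints inclusive, swatch 4 sits at t = (4 − 1)/(8 − 1) = 3/7 ≈ 0.4286.
R = 241 + 0.4286 × (147 − 241) = 200.712 → 201
G = 196 + 0.4286 × (70 − 196) = 141.996 → 142
B = 15 + 0.4286 × (229 − 15) = 106.72 → 107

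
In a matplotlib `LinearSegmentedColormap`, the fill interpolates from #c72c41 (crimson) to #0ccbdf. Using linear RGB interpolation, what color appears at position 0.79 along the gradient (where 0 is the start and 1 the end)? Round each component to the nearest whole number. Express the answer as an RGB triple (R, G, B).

(51, 170, 190)

#c72c41 → (199, 44, 65); #0ccbdf → (12, 203, 223).
R = 199 + 0.79 × (12 − 199) = 199 + 0.79 × -187 = 51.27 → 51
G = 44 + 0.79 × (203 − 44) = 44 + 0.79 × 159 = 169.61 → 170
B = 65 + 0.79 × (223 − 65) = 65 + 0.79 × 158 = 189.82 → 190
So the blended color is (51, 170, 190), about #33aabe.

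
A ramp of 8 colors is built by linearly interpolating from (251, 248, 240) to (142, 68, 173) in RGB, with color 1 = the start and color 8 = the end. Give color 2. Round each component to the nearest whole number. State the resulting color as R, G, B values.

With 8 swatches and endpoints inclusive, swatch 2 sits at t = (2 − 1)/(8 − 1) = 1/7 ≈ 0.1429.
R = 251 + 0.1429 × (142 − 251) = 235.424 → 235
G = 248 + 0.1429 × (68 − 248) = 222.278 → 222
B = 240 + 0.1429 × (173 − 240) = 230.426 → 230

(235, 222, 230)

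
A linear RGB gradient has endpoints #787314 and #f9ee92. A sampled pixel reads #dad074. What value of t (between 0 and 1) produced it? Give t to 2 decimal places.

Invert the lerp on the R channel (largest span, 129): t = (218 − 120) / (249 − 120) = 98/129 = 0.75969.
Check on G: (208 − 115)/(238 − 115) = 0.7561 ✓

0.76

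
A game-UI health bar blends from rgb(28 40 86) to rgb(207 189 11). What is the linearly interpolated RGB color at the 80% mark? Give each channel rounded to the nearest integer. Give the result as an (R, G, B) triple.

80% corresponds to t = 0.8.
R = 28 + 0.8 × (207 − 28) = 28 + 0.8 × 179 = 171.2 → 171
G = 40 + 0.8 × (189 − 40) = 40 + 0.8 × 149 = 159.2 → 159
B = 86 + 0.8 × (11 − 86) = 86 + 0.8 × -75 = 26 → 26

(171, 159, 26)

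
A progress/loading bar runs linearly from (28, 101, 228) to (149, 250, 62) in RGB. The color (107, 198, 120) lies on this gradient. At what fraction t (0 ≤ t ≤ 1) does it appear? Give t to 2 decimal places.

Invert the lerp on the B channel (largest span, 166): t = (120 − 228) / (62 − 228) = -108/-166 = 0.6506.
Check on R: (107 − 28)/(149 − 28) = 0.6529 ✓

0.65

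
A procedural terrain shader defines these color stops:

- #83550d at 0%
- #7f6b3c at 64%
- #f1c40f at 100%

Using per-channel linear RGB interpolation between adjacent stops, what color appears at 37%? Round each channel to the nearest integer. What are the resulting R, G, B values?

37% lies between the 0% and 64% stops, so the local fraction is t = (37 − 0)/(64 − 0) = 37/64 ≈ 0.5781.
#83550d → (131, 85, 13); #7f6b3c → (127, 107, 60).
R = 131 + 0.5781 × (127 − 131) = 128.688 → 129
G = 85 + 0.5781 × (107 − 85) = 97.718 → 98
B = 13 + 0.5781 × (60 − 13) = 40.171 → 40

(129, 98, 40)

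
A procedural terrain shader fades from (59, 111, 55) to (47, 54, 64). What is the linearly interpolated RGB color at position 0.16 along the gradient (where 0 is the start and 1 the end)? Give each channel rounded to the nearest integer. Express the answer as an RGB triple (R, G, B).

(57, 102, 56)

R = 59 + 0.16 × (47 − 59) = 59 + 0.16 × -12 = 57.08 → 57
G = 111 + 0.16 × (54 − 111) = 111 + 0.16 × -57 = 101.88 → 102
B = 55 + 0.16 × (64 − 55) = 55 + 0.16 × 9 = 56.44 → 56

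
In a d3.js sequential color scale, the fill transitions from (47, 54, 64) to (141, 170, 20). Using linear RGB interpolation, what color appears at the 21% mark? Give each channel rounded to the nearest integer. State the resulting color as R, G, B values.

(67, 78, 55)

21% corresponds to t = 0.21.
R = 47 + 0.21 × (141 − 47) = 47 + 0.21 × 94 = 66.74 → 67
G = 54 + 0.21 × (170 − 54) = 54 + 0.21 × 116 = 78.36 → 78
B = 64 + 0.21 × (20 − 64) = 64 + 0.21 × -44 = 54.76 → 55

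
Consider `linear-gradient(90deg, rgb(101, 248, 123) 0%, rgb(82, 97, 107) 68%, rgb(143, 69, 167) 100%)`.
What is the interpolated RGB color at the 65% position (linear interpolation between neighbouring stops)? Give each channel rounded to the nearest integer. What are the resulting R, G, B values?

65% lies between the 0% and 68% stops, so the local fraction is t = (65 − 0)/(68 − 0) = 65/68 ≈ 0.9559.
R = 101 + 0.9559 × (82 − 101) = 82.838 → 83
G = 248 + 0.9559 × (97 − 248) = 103.659 → 104
B = 123 + 0.9559 × (107 − 123) = 107.706 → 108

(83, 104, 108)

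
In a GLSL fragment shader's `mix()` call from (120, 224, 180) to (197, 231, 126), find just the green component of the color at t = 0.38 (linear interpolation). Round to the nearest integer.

G = 224 + 0.38 × (231 − 224) = 226.66 → 227

227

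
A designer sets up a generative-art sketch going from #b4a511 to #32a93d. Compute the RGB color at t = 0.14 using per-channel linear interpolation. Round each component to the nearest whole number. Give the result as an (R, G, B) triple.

#b4a511 → (180, 165, 17); #32a93d → (50, 169, 61).
R = 180 + 0.14 × (50 − 180) = 180 + 0.14 × -130 = 161.8 → 162
G = 165 + 0.14 × (169 − 165) = 165 + 0.14 × 4 = 165.56 → 166
B = 17 + 0.14 × (61 − 17) = 17 + 0.14 × 44 = 23.16 → 23
So the blended color is (162, 166, 23), about #a2a617.

(162, 166, 23)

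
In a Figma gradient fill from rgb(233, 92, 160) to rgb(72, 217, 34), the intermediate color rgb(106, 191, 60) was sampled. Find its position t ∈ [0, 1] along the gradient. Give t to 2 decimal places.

Invert the lerp on the R channel (largest span, 161): t = (106 − 233) / (72 − 233) = -127/-161 = 0.78882.
Check on G: (191 − 92)/(217 − 92) = 0.792 ✓

0.79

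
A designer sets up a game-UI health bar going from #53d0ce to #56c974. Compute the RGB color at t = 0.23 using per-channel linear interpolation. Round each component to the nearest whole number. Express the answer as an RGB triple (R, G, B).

(84, 206, 185)

#53d0ce → (83, 208, 206); #56c974 → (86, 201, 116).
R = 83 + 0.23 × (86 − 83) = 83 + 0.23 × 3 = 83.69 → 84
G = 208 + 0.23 × (201 − 208) = 208 + 0.23 × -7 = 206.39 → 206
B = 206 + 0.23 × (116 − 206) = 206 + 0.23 × -90 = 185.3 → 185
So the blended color is (84, 206, 185), about #54ceb9.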